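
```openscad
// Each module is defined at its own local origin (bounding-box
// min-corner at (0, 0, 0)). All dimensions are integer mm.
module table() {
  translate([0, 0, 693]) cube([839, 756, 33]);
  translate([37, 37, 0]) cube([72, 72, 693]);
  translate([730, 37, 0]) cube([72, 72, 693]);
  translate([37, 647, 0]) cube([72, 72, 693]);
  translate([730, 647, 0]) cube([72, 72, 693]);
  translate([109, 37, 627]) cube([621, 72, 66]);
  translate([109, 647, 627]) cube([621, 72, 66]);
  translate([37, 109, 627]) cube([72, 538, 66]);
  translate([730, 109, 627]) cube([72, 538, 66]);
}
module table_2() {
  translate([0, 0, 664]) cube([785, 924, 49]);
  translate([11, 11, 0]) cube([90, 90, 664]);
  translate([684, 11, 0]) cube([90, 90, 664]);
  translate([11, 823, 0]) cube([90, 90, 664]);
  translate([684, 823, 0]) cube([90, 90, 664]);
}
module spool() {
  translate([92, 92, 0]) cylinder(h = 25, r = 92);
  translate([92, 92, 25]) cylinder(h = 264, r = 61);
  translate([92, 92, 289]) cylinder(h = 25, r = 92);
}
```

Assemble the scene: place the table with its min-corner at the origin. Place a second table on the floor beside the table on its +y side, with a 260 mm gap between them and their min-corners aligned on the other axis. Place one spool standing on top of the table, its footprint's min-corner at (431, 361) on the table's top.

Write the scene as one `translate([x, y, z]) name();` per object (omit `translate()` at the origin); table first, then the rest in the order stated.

table();
translate([0, 1016, 0]) table_2();
translate([431, 361, 726]) spool();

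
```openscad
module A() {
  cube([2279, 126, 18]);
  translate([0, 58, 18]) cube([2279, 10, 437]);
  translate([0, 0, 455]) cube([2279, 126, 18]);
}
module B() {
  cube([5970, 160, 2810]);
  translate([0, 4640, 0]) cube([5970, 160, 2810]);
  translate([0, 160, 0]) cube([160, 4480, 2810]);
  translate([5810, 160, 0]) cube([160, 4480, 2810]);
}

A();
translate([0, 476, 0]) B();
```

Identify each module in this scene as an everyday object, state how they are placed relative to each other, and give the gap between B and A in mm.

A is an I-beam. B is a house frame. The house frame is on the floor beside the I-beam on its +y side. The gap between the house frame and the I-beam is 350 mm.

The house frame's nearest face is 350 mm from the I-beam's +y face.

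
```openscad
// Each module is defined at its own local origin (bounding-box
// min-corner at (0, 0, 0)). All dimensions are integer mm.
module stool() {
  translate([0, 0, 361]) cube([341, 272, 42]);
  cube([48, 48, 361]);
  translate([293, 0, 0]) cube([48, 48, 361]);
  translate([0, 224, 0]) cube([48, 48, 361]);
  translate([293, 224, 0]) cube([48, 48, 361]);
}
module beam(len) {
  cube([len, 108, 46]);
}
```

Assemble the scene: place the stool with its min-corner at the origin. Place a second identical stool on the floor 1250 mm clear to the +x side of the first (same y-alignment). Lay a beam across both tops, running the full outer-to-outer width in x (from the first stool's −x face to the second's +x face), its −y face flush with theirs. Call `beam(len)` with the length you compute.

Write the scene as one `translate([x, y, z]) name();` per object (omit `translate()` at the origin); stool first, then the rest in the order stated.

stool();
translate([1591, 0, 0]) stool();
translate([0, 0, 403]) beam(1932);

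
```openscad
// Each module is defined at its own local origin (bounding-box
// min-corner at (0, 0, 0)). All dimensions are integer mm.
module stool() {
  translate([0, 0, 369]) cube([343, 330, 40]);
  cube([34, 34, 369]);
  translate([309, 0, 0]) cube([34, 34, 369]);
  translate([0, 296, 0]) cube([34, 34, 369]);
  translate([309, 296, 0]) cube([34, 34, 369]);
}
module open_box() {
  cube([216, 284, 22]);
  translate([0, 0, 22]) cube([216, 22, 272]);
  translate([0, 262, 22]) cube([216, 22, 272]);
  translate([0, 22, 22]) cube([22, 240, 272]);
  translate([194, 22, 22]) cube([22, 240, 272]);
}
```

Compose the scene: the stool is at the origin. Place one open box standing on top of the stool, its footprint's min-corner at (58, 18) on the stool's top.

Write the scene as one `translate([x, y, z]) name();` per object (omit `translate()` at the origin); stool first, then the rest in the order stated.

stool();
translate([58, 18, 409]) open_box();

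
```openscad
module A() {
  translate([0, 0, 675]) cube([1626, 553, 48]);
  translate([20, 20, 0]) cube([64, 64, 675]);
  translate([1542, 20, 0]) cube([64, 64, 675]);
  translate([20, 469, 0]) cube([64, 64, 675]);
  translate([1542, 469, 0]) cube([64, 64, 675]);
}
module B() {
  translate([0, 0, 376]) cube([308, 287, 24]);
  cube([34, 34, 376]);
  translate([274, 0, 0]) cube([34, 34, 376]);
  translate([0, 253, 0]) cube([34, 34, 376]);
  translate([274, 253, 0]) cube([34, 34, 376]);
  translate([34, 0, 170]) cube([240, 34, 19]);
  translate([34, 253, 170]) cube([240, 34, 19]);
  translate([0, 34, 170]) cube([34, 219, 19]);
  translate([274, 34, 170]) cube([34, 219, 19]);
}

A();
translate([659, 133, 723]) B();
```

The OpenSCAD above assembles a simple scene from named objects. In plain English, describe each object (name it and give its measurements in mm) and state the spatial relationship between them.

A is a rectangular dining table. The top is 1626×553×48 mm with its upper surface at z = 723 mm. It stands on four 64×64 mm square legs, each inset 20 mm from the nearest pair of top edges, running from the floor to the underside of the top.

B is a simple wooden stool: a rectangular seat 308 mm (x) by 287 mm (y), 24 mm thick, top face at z = 400 mm, on four square legs, each 34×34 mm in cross-section. The legs rest on z = 0, each flush with a corner of the seat. Four stretchers, 34 mm wide and 19 mm tall, connect adjacent legs with their undersides at z = 170 mm, each running between the inner faces of the legs it joins and aligned with the legs' outer faces on the other axis.

The stool is on top of the table, centred.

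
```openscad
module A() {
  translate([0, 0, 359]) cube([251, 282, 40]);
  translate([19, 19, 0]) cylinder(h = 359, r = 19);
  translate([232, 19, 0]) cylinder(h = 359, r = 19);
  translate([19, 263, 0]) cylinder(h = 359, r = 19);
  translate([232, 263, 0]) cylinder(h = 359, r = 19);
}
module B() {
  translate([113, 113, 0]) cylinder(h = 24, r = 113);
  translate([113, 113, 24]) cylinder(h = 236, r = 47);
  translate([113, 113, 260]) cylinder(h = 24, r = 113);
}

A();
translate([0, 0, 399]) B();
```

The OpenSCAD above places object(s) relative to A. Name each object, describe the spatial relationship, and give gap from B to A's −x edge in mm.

The spool's min-x is at 0; the stool's min-x is 0; gap = 0 mm.

A is a stool. B is a spool. The spool is on top of the stool. The gap from the spool to the stool's −x edge is 0 mm.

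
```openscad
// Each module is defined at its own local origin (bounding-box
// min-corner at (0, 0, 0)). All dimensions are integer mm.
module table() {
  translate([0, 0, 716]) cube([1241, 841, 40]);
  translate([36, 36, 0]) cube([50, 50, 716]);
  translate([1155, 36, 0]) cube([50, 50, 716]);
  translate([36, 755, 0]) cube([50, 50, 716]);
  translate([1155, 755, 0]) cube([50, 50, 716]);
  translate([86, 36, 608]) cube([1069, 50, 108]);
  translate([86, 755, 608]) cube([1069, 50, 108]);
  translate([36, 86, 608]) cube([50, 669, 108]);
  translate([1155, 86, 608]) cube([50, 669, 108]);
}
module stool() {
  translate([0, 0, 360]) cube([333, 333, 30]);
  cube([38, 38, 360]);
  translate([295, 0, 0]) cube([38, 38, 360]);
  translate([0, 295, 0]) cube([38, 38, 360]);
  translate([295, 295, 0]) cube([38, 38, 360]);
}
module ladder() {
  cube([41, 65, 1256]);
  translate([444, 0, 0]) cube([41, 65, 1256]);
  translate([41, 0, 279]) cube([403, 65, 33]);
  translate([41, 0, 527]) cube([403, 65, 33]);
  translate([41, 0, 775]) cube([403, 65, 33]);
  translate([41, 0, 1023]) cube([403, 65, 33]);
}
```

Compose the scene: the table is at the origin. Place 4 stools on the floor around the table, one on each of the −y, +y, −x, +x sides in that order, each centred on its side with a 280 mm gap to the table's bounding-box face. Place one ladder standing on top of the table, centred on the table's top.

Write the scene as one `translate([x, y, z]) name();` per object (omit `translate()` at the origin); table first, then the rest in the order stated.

table();
translate([454, -613, 0]) stool();
translate([454, 1121, 0]) stool();
translate([-613, 254, 0]) stool();
translate([1521, 254, 0]) stool();
translate([378, 388, 756]) ladder();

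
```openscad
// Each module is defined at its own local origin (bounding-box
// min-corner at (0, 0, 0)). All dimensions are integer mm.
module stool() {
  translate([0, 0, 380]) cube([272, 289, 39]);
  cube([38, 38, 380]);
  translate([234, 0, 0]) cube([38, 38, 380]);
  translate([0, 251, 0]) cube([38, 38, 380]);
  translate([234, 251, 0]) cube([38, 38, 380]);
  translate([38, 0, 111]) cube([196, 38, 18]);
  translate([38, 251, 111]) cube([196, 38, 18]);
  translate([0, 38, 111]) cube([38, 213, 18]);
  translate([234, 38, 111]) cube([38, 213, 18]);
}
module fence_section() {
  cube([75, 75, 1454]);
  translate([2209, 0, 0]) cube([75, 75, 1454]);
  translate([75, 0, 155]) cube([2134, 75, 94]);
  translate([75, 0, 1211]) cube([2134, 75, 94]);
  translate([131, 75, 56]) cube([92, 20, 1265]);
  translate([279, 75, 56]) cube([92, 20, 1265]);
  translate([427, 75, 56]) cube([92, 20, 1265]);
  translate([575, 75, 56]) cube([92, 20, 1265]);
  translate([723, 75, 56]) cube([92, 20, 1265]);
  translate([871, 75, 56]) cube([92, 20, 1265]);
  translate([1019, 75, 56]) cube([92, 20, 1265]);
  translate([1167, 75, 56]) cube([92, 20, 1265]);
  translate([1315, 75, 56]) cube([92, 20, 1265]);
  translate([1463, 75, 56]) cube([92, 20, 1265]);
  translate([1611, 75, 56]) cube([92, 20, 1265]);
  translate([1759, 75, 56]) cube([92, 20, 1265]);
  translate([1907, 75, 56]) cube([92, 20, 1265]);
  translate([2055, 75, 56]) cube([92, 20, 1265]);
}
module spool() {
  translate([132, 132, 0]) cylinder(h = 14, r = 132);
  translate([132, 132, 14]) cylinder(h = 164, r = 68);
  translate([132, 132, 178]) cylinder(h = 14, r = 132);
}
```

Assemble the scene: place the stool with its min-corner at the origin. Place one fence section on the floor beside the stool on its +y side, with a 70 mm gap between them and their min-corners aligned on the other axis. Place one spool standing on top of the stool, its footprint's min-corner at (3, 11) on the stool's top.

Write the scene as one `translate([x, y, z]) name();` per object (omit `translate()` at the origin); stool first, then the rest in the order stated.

stool();
translate([0, 359, 0]) fence_section();
translate([3, 11, 419]) spool();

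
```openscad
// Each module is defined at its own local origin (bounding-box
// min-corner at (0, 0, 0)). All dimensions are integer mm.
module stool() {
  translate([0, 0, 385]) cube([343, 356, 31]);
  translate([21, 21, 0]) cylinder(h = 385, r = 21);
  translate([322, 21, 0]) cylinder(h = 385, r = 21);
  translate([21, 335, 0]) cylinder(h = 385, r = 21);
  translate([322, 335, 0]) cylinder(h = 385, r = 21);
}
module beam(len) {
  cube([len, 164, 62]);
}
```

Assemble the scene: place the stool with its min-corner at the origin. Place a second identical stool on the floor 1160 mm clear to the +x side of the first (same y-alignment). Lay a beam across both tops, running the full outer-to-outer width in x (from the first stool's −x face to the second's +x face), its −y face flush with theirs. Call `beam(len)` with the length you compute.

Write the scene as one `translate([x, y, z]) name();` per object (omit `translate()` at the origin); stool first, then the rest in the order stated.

stool();
translate([1503, 0, 0]) stool();
translate([0, 0, 416]) beam(1846);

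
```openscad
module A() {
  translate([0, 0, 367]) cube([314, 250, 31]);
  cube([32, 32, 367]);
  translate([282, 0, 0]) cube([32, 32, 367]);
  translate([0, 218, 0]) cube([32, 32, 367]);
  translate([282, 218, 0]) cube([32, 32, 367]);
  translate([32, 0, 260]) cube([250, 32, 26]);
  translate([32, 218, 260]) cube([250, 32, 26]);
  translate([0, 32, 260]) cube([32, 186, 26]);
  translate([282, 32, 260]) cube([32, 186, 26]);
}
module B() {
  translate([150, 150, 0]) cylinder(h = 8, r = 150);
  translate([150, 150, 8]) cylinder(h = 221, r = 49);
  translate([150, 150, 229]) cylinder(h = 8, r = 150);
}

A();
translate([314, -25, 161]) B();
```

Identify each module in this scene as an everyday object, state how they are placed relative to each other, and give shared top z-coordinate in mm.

Both tops at z = 398 mm.

A is a stool. B is a spool. The spool is beside the stool with their tops flush at z = 398. The shared top z-coordinate is 398 mm.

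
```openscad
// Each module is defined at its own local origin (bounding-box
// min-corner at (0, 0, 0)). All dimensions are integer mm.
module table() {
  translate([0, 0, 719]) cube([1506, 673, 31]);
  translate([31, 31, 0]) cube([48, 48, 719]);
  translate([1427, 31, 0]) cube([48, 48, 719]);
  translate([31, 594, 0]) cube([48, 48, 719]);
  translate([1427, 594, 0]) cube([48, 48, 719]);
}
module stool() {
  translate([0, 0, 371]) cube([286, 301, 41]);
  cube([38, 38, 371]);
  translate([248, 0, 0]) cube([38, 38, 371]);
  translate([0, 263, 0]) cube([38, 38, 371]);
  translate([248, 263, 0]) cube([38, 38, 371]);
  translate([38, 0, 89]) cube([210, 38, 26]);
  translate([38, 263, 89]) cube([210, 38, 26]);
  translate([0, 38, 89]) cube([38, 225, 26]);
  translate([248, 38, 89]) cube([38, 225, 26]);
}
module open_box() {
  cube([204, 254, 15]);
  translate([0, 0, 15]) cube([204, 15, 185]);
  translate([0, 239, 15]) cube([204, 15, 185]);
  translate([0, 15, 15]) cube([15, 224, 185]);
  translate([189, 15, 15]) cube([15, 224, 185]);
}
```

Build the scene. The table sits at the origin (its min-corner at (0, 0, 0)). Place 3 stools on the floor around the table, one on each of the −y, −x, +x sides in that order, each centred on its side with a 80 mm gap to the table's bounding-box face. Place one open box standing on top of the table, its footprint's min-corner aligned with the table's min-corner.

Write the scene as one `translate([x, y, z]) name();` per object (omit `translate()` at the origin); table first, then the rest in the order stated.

table();
translate([610, -381, 0]) stool();
translate([-366, 186, 0]) stool();
translate([1586, 186, 0]) stool();
translate([0, 0, 750]) open_box();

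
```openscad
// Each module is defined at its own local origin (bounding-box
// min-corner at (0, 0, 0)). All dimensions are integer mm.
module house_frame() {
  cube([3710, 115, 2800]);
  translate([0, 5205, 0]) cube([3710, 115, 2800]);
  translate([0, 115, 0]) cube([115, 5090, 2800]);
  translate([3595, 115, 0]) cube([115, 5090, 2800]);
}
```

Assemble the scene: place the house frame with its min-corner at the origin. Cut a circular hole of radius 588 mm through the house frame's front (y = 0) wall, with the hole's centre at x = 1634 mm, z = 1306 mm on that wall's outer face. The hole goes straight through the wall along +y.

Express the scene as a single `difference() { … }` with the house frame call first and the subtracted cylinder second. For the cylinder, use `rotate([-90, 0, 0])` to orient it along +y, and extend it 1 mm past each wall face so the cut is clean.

difference() {
  house_frame();
  translate([1634, -1, 1306]) rotate([-90, 0, 0]) cylinder(h = 117, r = 588);
}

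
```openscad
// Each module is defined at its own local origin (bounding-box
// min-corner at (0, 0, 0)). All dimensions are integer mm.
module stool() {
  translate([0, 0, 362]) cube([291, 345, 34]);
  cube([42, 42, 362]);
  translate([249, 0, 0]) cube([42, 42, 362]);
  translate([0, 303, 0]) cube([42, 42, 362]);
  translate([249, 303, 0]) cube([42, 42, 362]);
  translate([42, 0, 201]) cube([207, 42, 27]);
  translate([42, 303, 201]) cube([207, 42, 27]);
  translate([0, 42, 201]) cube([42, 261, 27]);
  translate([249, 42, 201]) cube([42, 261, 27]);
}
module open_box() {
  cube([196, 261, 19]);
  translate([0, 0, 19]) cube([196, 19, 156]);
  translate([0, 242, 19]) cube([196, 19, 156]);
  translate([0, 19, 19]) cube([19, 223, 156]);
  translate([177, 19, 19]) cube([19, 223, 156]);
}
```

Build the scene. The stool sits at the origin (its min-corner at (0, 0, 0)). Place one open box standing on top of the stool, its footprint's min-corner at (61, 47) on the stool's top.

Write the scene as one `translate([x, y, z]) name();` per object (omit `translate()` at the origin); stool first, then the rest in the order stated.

stool();
translate([61, 47, 396]) open_box();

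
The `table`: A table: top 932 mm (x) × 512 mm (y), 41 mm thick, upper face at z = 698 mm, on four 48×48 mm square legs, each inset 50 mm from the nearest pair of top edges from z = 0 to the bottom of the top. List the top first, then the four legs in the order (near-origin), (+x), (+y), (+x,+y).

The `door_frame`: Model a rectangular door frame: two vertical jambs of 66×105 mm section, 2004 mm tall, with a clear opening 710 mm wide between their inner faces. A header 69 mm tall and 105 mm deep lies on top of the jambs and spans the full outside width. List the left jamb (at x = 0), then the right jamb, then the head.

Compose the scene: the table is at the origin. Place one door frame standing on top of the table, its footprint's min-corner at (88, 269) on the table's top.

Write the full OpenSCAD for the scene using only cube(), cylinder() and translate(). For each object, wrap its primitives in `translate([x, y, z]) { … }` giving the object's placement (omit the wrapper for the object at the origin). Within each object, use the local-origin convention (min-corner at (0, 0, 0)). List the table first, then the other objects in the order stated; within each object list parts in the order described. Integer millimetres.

translate([0, 0, 657]) cube([932, 512, 41]);
translate([50, 50, 0]) cube([48, 48, 657]);
translate([834, 50, 0]) cube([48, 48, 657]);
translate([50, 414, 0]) cube([48, 48, 657]);
translate([834, 414, 0]) cube([48, 48, 657]);
translate([88, 269, 698]) {
  cube([66, 105, 2004]);
  translate([776, 0, 0]) cube([66, 105, 2004]);
  translate([0, 0, 2004]) cube([842, 105, 69]);
}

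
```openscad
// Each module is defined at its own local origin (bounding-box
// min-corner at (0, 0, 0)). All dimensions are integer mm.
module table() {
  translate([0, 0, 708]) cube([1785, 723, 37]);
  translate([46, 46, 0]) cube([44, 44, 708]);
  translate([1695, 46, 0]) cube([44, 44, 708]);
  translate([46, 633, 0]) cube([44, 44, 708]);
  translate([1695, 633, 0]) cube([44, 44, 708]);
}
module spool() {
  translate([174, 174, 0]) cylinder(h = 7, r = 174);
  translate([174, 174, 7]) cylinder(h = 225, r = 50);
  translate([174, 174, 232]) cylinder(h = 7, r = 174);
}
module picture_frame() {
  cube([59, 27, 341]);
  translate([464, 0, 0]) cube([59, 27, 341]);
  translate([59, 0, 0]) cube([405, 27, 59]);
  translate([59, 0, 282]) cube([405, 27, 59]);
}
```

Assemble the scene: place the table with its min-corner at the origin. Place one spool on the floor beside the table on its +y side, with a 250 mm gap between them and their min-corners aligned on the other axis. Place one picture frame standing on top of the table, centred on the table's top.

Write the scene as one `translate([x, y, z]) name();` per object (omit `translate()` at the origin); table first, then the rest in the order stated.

table();
translate([0, 973, 0]) spool();
translate([631, 348, 745]) picture_frame();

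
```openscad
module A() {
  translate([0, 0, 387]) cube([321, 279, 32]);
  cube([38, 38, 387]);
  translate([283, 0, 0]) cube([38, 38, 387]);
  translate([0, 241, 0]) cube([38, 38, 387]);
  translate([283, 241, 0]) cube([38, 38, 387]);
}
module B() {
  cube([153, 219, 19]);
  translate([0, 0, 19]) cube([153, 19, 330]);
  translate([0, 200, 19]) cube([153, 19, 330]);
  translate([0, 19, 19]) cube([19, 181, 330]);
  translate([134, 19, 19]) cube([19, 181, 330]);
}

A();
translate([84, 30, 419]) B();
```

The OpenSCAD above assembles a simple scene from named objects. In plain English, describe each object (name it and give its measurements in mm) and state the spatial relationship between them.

A is a simple wooden stool: a rectangular seat 321 mm (x) by 279 mm (y), 32 mm thick, top face at z = 419 mm, on four square legs, each 38×38 mm in cross-section. The legs rest on z = 0, each flush with a corner of the seat.

B is an open-topped rectangular box: outside dimensions 153×219×349 mm, with a uniform wall and base thickness of 19 mm. The base is a full 153×219 slab on the floor; four walls sit on top of the base. The front and back walls (the −y and +y sides) span the full width; the two side walls fit between them.

The open box is on top of the stool, centred.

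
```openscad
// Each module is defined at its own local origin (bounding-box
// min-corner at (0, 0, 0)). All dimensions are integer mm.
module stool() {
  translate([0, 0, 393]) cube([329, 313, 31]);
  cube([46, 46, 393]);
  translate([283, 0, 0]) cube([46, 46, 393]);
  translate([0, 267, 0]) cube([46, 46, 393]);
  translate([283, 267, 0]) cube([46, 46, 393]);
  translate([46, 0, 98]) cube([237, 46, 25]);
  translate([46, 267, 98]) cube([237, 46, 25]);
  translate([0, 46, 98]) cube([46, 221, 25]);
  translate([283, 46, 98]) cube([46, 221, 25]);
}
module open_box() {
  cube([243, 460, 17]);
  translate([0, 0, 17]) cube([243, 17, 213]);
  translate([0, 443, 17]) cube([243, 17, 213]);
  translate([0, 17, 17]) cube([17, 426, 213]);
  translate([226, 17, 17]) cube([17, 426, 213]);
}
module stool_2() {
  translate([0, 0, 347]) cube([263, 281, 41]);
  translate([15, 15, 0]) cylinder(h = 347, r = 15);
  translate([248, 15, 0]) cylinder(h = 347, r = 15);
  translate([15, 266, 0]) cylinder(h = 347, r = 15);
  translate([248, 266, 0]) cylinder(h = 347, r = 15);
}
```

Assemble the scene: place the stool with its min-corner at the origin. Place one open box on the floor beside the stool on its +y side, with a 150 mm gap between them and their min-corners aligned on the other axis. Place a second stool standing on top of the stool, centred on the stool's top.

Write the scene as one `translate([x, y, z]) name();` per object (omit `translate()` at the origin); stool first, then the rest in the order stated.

stool();
translate([0, 463, 0]) open_box();
translate([33, 16, 424]) stool_2();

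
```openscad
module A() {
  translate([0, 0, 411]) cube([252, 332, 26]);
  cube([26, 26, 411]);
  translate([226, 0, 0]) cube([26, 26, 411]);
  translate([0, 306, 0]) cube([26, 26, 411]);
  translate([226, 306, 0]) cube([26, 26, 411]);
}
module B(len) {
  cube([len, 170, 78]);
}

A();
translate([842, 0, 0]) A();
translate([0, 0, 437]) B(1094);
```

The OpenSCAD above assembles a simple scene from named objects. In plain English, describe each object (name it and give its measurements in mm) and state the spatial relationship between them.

A is a four-legged stool. The seat is 252×332 mm, 26 mm thick, top at z = 437 mm. It stands on four square legs, each 26×26 mm in cross-section, from z = 0 to the seat underside, each flush with a corner of the seat.

B is a rectangular beam 1094 mm long (x), 170 mm deep (y), 78 mm thick (z).

The beam spans the tops of two stools placed 590 mm apart, resting at z = 437 mm.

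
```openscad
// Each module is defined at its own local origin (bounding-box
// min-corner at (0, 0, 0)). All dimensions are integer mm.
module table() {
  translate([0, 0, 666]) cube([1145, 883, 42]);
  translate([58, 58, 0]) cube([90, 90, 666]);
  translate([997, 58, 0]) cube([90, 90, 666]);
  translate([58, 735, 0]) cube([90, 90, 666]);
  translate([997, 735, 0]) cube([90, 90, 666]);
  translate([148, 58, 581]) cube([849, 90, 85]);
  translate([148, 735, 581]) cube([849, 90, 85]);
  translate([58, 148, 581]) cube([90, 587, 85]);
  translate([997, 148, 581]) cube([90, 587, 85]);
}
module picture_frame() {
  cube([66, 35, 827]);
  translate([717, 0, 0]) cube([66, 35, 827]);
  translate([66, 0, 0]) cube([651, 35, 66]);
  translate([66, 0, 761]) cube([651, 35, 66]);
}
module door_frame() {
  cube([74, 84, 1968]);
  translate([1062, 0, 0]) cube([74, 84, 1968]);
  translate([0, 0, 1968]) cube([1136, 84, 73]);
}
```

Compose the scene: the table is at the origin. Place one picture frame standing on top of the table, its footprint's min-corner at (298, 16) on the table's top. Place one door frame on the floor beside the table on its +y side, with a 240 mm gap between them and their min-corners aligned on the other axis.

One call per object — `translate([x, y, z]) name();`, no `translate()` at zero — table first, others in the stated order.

table();
translate([298, 16, 708]) picture_frame();
translate([0, 1123, 0]) door_frame();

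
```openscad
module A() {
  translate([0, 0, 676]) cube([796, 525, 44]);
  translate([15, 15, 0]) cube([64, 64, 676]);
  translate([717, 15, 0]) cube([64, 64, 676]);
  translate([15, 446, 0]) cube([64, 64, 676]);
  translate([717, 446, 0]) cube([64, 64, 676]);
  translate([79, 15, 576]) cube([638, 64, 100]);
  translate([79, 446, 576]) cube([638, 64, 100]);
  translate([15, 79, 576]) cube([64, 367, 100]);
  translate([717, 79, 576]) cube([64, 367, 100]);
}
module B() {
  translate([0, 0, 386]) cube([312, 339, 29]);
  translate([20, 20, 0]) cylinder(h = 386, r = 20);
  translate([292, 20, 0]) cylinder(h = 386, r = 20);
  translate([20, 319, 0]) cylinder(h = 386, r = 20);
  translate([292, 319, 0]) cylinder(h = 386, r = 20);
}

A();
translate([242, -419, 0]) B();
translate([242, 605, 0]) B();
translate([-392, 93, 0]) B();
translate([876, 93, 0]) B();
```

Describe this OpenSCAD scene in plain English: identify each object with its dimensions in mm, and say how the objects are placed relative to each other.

A is a rectangular dining table. The top is 796×525×44 mm with its upper surface at z = 720 mm. It stands on four 64×64 mm square legs, each inset 15 mm from the nearest pair of top edges, running from the floor to the underside of the top. Four apron rails, 64 mm thick and 100 mm tall, run between adjacent legs with their top edges flush with the underside of the top and their outer faces flush with the legs' outer faces.

B is a four-legged stool. The seat is a 312×339×29 mm slab whose top surface is at z = 415 mm; four round legs, each 40 mm in diameter, run from the floor (z = 0) to the underside of the seat, each leg's axis is inset half a diameter from the nearest pair of seat edges (so the leg's bounding box is flush with the corner).

Four stools sit around the table at the −y, +y, −x, +x sides.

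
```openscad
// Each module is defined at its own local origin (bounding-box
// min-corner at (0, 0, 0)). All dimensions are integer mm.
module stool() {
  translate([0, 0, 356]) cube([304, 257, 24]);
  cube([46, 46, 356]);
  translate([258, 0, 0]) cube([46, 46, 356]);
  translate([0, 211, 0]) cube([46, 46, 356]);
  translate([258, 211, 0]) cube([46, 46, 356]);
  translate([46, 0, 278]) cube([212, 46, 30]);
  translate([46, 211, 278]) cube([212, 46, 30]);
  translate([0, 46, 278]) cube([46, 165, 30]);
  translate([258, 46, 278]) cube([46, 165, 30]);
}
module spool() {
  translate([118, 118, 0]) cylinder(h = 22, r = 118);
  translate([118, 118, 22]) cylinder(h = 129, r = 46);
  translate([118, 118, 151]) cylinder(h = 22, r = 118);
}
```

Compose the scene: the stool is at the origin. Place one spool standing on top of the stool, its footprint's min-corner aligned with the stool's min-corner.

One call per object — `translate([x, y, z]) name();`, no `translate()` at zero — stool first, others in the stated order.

stool();
translate([0, 0, 380]) spool();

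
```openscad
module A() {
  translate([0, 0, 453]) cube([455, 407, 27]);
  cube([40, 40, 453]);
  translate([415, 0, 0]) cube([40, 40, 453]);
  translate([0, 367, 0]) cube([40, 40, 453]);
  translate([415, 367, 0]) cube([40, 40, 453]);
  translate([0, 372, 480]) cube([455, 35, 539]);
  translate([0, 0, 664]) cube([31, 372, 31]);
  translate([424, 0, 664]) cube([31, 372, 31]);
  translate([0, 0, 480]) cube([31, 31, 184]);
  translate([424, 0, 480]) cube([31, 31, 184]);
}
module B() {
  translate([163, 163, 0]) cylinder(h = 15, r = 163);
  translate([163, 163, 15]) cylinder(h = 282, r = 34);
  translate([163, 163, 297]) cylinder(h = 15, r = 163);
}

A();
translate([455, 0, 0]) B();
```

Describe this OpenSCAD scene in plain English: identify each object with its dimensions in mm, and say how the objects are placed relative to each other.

A is a chair. The seat is a 455×407×27 mm slab with its top at z = 480 mm, on four 40×40 mm corner legs (flush with the seat edges, standing on z = 0). A flat backrest 35 mm thick, 539 mm tall, spans the full seat width and rises from the seat top along its +y edge, rear face flush with the rear of the seat. Two armrests of 31×31 mm section run along each side from the seat's front edge to the front of the backrest, top faces 215 mm above the seat top and outer faces flush with the seat's x-edges; a 31×31 mm post under the front of each armrest stands on the seat at the front corner.

B is a spool: two coaxial disc flanges of radius 163 mm and thickness 15 mm, joined by a core cylinder of radius 34 mm and height 282 mm. The lower flange rests on z = 0 and the three cylinders share a vertical axis.

The spool is against the chair's +x side, with their −y faces flush.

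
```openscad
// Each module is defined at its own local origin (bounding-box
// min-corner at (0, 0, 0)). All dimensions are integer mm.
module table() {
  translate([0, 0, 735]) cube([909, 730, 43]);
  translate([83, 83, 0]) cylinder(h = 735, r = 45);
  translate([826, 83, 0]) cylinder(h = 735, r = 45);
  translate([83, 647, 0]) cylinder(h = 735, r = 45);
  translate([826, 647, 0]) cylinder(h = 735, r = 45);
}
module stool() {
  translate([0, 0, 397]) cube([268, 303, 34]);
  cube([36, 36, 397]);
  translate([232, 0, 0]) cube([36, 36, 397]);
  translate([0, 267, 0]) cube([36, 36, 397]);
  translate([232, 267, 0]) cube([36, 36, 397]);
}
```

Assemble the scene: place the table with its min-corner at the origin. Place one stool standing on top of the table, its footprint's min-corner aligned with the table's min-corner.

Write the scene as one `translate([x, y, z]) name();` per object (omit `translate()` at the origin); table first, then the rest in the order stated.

table();
translate([0, 0, 778]) stool();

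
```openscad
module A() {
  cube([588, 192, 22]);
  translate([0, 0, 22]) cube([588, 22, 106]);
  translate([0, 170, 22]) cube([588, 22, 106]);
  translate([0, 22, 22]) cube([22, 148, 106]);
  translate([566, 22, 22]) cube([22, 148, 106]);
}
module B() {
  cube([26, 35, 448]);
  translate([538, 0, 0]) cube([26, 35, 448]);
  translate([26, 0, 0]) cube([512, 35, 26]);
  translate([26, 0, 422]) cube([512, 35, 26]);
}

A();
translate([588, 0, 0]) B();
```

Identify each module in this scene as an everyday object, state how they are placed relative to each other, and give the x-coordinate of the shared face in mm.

The open box's +x face and the picture frame's −x face are both at x = 588 mm.

A is an open box. B is a picture frame. The picture frame is against the open box's +x side, with their −y faces flush. The x-coordinate of the shared face is 588 mm.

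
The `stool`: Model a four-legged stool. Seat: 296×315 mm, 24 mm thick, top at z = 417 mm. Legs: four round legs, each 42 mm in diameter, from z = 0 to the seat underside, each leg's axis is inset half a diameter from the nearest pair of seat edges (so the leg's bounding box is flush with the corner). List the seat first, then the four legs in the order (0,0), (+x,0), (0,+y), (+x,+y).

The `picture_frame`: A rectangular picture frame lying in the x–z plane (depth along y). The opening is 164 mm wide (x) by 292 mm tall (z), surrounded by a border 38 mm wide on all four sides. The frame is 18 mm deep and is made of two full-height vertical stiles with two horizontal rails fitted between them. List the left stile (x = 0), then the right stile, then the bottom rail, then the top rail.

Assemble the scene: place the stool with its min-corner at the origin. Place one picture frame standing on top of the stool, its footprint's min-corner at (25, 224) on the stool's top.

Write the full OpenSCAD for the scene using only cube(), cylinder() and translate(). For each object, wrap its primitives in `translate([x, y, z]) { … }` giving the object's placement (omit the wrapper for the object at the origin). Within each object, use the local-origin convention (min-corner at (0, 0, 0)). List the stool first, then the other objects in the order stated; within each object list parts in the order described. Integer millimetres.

translate([0, 0, 393]) cube([296, 315, 24]);
translate([21, 21, 0]) cylinder(h = 393, r = 21);
translate([275, 21, 0]) cylinder(h = 393, r = 21);
translate([21, 294, 0]) cylinder(h = 393, r = 21);
translate([275, 294, 0]) cylinder(h = 393, r = 21);
translate([25, 224, 417]) {
  cube([38, 18, 368]);
  translate([202, 0, 0]) cube([38, 18, 368]);
  translate([38, 0, 0]) cube([164, 18, 38]);
  translate([38, 0, 330]) cube([164, 18, 38]);
}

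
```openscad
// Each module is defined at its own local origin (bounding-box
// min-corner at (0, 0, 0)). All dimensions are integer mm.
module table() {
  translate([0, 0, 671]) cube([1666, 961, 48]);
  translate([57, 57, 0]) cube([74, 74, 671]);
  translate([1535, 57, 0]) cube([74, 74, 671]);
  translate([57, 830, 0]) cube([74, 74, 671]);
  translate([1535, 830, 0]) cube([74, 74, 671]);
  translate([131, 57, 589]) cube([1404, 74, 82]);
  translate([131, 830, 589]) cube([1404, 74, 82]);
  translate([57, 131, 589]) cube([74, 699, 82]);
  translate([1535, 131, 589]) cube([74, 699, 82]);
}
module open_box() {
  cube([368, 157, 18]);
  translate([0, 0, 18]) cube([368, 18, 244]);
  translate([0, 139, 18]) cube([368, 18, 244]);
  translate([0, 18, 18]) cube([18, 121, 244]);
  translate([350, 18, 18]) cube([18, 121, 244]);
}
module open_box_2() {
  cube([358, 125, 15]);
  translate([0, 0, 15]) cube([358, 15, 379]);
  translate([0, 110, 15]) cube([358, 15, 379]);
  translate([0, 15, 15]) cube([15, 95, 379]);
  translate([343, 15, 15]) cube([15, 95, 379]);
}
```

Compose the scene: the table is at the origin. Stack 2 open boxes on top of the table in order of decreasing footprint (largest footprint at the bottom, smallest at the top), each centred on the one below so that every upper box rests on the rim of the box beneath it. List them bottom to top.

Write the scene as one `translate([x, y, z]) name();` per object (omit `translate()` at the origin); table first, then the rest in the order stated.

table();
translate([649, 402, 719]) open_box();
translate([654, 418, 981]) open_box_2();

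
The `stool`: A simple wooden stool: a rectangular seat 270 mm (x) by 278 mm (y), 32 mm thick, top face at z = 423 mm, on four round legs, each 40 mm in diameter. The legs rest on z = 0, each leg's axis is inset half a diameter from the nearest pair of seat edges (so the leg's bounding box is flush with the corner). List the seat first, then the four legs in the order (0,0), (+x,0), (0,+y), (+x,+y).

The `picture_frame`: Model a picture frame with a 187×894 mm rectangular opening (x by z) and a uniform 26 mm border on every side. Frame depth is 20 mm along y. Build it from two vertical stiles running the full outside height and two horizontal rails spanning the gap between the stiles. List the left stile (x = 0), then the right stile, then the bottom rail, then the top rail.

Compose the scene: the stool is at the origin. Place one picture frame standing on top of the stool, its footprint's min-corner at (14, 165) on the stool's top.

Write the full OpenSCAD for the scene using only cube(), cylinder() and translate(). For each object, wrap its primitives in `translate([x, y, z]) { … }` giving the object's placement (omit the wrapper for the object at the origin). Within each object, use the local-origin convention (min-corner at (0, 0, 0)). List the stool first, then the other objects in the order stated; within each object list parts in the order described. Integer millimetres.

translate([0, 0, 391]) cube([270, 278, 32]);
translate([20, 20, 0]) cylinder(h = 391, r = 20);
translate([250, 20, 0]) cylinder(h = 391, r = 20);
translate([20, 258, 0]) cylinder(h = 391, r = 20);
translate([250, 258, 0]) cylinder(h = 391, r = 20);
translate([14, 165, 423]) {
  cube([26, 20, 946]);
  translate([213, 0, 0]) cube([26, 20, 946]);
  translate([26, 0, 0]) cube([187, 20, 26]);
  translate([26, 0, 920]) cube([187, 20, 26]);
}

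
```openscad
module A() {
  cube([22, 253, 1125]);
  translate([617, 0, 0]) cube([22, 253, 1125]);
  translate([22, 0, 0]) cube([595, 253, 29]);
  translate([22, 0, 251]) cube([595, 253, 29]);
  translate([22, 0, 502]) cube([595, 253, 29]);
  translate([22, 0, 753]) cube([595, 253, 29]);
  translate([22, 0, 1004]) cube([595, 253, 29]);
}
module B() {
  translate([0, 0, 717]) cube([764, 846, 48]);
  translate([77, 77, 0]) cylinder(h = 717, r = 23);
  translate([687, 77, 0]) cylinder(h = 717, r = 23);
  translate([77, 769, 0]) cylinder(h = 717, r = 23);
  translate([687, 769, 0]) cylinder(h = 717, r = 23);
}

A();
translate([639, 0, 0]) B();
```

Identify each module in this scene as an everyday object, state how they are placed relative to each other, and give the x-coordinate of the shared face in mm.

The bookshelf's +x face and the table's −x face are both at x = 639 mm.

A is a bookshelf. B is a table. The table is against the bookshelf's +x side, with their −y faces flush. The x-coordinate of the shared face is 639 mm.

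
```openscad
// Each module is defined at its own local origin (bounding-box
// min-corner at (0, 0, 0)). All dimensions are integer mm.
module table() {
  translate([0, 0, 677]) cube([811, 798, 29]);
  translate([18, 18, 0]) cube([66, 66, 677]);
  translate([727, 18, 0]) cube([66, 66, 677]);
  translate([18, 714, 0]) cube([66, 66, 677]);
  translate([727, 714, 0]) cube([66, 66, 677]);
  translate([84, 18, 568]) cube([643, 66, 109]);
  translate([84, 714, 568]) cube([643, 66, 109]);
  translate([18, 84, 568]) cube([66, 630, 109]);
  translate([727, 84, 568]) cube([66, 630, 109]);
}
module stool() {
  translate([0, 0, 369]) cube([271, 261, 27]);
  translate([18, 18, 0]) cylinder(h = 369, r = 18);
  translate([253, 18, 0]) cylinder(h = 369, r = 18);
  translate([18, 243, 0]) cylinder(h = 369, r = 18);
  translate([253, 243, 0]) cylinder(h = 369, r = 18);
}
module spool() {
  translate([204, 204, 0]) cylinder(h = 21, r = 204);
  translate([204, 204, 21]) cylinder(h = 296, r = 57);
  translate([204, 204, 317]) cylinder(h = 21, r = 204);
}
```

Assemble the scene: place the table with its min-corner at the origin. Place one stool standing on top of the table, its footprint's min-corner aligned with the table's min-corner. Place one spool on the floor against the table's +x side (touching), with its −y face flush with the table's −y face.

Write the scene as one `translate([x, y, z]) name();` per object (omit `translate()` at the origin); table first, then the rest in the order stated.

table();
translate([0, 0, 706]) stool();
translate([811, 0, 0]) spool();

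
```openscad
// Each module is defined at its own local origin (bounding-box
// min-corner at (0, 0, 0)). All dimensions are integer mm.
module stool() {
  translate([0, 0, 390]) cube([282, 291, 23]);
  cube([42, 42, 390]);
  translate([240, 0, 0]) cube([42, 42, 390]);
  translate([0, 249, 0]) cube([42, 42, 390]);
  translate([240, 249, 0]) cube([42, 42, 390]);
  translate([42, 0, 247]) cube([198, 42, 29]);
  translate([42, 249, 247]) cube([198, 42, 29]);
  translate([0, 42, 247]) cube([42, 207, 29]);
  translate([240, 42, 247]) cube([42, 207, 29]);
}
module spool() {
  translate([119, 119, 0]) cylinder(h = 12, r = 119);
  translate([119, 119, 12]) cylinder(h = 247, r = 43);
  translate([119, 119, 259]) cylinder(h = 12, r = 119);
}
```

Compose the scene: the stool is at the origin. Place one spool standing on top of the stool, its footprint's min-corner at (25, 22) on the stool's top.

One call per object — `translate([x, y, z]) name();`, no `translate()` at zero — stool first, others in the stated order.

stool();
translate([25, 22, 413]) spool();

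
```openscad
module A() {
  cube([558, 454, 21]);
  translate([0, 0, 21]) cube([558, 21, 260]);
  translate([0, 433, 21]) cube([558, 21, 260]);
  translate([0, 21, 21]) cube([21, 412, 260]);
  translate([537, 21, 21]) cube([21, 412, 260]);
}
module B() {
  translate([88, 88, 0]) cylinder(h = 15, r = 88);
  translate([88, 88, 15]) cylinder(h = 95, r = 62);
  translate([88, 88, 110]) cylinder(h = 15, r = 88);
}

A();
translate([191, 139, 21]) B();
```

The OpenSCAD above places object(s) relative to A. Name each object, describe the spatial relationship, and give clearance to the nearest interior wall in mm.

A is an open box. B is a spool. The spool sits inside the open box, centred. The clearance to the nearest interior wall is 118 mm.

Clearances: x = 170, y = 118; minimum 118 mm.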